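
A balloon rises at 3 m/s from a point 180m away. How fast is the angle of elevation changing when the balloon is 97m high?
0.012916 rad/s

tan(θ) = y/180
sec²(θ) · dθ/dt = (1/180) · dy/dt
dθ/dt = cos²(θ)/180 · 3 = 180/(180² + 97²) · 3
dθ/dt = 0.012916 rad/s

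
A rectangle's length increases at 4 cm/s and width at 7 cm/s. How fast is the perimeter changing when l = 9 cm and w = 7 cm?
22 cm/s

P = 2(l + w)
dP/dt = 2(dl/dt + dw/dt) = 2(4 + 7) = 22 cm/s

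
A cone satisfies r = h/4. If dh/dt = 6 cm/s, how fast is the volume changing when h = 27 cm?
2187π/8 cm³/s

V = (1/3)π(h/4)²h = πh³/48
dV/dt = πh²/16 · 6
At h = 27: dV/dt = 2187π/8 cm³/s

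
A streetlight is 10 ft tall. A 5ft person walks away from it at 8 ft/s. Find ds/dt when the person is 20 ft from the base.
8 ft/s

By similar triangles: 10/(x+s) = 5/s
Solving: s = 5x/5
ds/dt = 5/5 · dx/dt = 1 · 8 = 8 ft/s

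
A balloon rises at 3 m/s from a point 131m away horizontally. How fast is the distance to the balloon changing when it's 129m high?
387√33802/33802 ≈ 2.105 m/s

z² = 131² + y²
z = √(131² + 129²) = √33802
dz/dt = y/z · dy/dt = 129/√33802 · 3 = 387√33802/33802 ≈ 2.105 m/s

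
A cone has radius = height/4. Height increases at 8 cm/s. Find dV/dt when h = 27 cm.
729π/2 cm³/s

V = (1/3)π(h/4)²h = πh³/48
dV/dt = πh²/16 · 8
At h = 27: dV/dt = 729π/2 cm³/s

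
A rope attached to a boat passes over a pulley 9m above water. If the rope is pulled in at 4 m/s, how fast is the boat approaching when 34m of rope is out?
136√43/215 ≈ 4.148 m/s

rope² = x² + 9²
x = √(34² - 9²) = 5√43
dx/dt = (rope/x) · d(rope)/dt = (34/(5√43)) · (-4) = -136√43/215 m/s
The boat approaches at 136√43/215 ≈ 4.148 m/s.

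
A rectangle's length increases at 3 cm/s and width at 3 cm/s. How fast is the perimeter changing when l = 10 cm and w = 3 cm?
12 cm/s

P = 2(l + w)
dP/dt = 2(dl/dt + dw/dt) = 2(3 + 3) = 12 cm/s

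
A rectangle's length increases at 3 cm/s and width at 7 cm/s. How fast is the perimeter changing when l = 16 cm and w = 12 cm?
20 cm/s

P = 2(l + w)
dP/dt = 2(dl/dt + dw/dt) = 2(3 + 7) = 20 cm/s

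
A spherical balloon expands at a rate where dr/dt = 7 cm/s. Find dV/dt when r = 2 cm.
112π cm³/s

V = (4/3)πr³
dV/dt = dV/dr · dr/dt = 4πr² · 7
At r = 2: dV/dt = 112π cm³/s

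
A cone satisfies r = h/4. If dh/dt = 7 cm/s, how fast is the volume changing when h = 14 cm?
343π/4 cm³/s

V = (1/3)π(h/4)²h = πh³/48
dV/dt = πh²/16 · 7
At h = 14: dV/dt = 343π/4 cm³/s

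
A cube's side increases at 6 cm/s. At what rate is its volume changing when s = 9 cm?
1458 cm³/s

V = s³
dV/dt = 3s² · ds/dt = 3·9²·6 = 1458 cm³/s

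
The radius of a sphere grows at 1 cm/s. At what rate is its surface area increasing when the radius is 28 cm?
224π cm²/s

S = 4πr²
dS/dt = dS/dr · dr/dt = 8πr · 1
At r = 28: dS/dt = 224π cm²/s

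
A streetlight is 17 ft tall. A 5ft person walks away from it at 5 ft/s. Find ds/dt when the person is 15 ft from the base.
25/12 ft/s

By similar triangles: 17/(x+s) = 5/s
Solving: s = 5x/12
ds/dt = 5/12 · dx/dt = 5/12 · 5 = 25/12 ft/s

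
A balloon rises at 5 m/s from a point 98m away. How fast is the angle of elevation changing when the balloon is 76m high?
0.03186 rad/s

tan(θ) = y/98
sec²(θ) · dθ/dt = (1/98) · dy/dt
dθ/dt = cos²(θ)/98 · 5 = 98/(98² + 76²) · 5
dθ/dt = 0.03186 rad/s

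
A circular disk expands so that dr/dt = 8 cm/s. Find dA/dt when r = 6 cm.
96π cm²/s

A = πr²
dA/dt = 2πr · dr/dt = 2π(6)(8) = 96π cm²/s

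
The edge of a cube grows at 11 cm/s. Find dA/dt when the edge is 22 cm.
2904 cm²/s

A = 6s²
dA/dt = 12s · ds/dt = 12·22·11 = 2904 cm²/s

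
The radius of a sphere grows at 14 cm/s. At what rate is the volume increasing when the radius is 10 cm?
5600π cm³/s

V = (4/3)πr³
dV/dt = dV/dr · dr/dt = 4πr² · 14
At r = 10: dV/dt = 5600π cm³/s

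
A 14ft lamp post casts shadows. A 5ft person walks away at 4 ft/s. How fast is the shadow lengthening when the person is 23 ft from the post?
20/9 ft/s

By similar triangles: 14/(x+s) = 5/s
Solving: s = 5x/9
ds/dt = 5/9 · dx/dt = 5/9 · 4 = 20/9 ft/s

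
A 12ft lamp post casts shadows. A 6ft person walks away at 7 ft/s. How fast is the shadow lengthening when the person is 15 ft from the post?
7 ft/s

By similar triangles: 12/(x+s) = 6/s
Solving: s = 6x/6
ds/dt = 6/6 · dx/dt = 1 · 7 = 7 ft/s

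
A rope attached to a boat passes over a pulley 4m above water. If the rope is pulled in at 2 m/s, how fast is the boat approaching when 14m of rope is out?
14√5/15 ≈ 2.087 m/s

rope² = x² + 4²
x = √(14² - 4²) = 6√5
dx/dt = (rope/x) · d(rope)/dt = (14/(6√5)) · (-2) = -14√5/15 m/s
The boat approaches at 14√5/15 ≈ 2.087 m/s.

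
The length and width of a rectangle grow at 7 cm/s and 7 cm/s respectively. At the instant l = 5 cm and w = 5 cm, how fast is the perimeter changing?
28 cm/s

P = 2(l + w)
dP/dt = 2(dl/dt + dw/dt) = 2(7 + 7) = 28 cm/s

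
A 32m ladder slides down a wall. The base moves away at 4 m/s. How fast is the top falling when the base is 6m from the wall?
12√247/247 ≈ 0.7635 m/s

x² + y² = 32²
2x·dx/dt + 2y·dy/dt = 0
dy/dt = -x/y · dx/dt = -6/(2√247) · 4 = -12√247/247 m/s
The top is descending at 12√247/247 ≈ 0.7635 m/s.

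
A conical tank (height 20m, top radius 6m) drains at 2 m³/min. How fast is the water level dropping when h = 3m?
200/(81π) ≈ 0.786 m/min

r/h = 6/20, so r = (3/10)h
V = (1/3)πr²h = (1/3)π((3/10)h)²h = (3/100)πh³
dV/dh = (9/100)πh²
dh/dt = (dV/dt)/(dV/dh) = -2/((9/100)π·3²) = -200/(81π) m/min
The level is dropping at 200/(81π) ≈ 0.786 m/min.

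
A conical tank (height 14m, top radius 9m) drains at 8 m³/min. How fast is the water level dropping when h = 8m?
49/(162π) ≈ 0.09628 m/min

r/h = 9/14, so r = (9/14)h
V = (1/3)πr²h = (1/3)π((9/14)h)²h = (27/196)πh³
dV/dh = (81/196)πh²
dh/dt = (dV/dt)/(dV/dh) = -8/((81/196)π·8²) = -49/(162π) m/min
The level is dropping at 49/(162π) ≈ 0.09628 m/min.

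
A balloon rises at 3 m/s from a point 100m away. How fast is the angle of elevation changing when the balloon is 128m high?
0.011371 rad/s

tan(θ) = y/100
sec²(θ) · dθ/dt = (1/100) · dy/dt
dθ/dt = cos²(θ)/100 · 3 = 100/(100² + 128²) · 3
dθ/dt = 0.011371 rad/s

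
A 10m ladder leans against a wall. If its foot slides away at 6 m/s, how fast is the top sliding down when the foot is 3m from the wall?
18√91/91 ≈ 1.887 m/s

x² + y² = 10²
2x·dx/dt + 2y·dy/dt = 0
dy/dt = -x/y · dx/dt = -3/√91 · 6 = -18√91/91 m/s
The top is descending at 18√91/91 ≈ 1.887 m/s.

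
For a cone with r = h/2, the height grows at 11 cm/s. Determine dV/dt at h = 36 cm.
3564π cm³/s

V = (1/3)π(h/2)²h = πh³/12
dV/dt = πh²/4 · 11
At h = 36: dV/dt = 3564π cm³/s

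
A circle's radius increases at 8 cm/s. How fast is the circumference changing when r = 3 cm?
16π cm/s

C = 2πr
dC/dt = 2π · dr/dt = 2π · 8 = 16π cm/s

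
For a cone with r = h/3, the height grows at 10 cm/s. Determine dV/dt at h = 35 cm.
12250π/9 cm³/s

V = (1/3)π(h/3)²h = πh³/27
dV/dt = πh²/9 · 10
At h = 35: dV/dt = 12250π/9 cm³/s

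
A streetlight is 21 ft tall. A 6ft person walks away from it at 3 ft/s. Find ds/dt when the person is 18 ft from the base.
6/5 ft/s

By similar triangles: 21/(x+s) = 6/s
Solving: s = 6x/15
ds/dt = 6/15 · dx/dt = 2/5 · 3 = 6/5 ft/s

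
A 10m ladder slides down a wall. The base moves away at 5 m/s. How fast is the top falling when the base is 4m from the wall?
10√21/21 ≈ 2.182 m/s

x² + y² = 10²
2x·dx/dt + 2y·dy/dt = 0
dy/dt = -x/y · dx/dt = -4/(2√21) · 5 = -10√21/21 m/s
The top is descending at 10√21/21 ≈ 2.182 m/s.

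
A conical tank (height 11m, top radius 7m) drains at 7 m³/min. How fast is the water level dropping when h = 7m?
121/(343π) ≈ 0.1123 m/min

r/h = 7/11, so r = (7/11)h
V = (1/3)πr²h = (1/3)π((7/11)h)²h = (49/363)πh³
dV/dh = (49/121)πh²
dh/dt = (dV/dt)/(dV/dh) = -7/((49/121)π·7²) = -121/(343π) m/min
The level is dropping at 121/(343π) ≈ 0.1123 m/min.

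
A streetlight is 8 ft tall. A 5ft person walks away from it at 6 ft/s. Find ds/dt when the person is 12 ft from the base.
10 ft/s

By similar triangles: 8/(x+s) = 5/s
Solving: s = 5x/3
ds/dt = 5/3 · dx/dt = 5/3 · 6 = 10 ft/s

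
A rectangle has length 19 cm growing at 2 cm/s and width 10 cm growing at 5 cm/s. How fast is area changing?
115 cm²/s

A = lw
dA/dt = w·dl/dt + l·dw/dt = 10·2 + 19·5 = 115 cm²/s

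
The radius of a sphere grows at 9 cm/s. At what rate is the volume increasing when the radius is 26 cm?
24336π cm³/s

V = (4/3)πr³
dV/dt = dV/dr · dr/dt = 4πr² · 9
At r = 26: dV/dt = 24336π cm³/s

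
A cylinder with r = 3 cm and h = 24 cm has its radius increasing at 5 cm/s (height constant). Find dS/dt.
300π cm²/s

S = 2πrh + 2πr² (lateral + bases)
dS/dt = (2πh + 4πr)·dr/dt = (2π·24 + 4π·3)·5
= 300π cm²/s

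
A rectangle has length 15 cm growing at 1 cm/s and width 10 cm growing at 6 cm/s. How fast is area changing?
100 cm²/s

A = lw
dA/dt = w·dl/dt + l·dw/dt = 10·1 + 15·6 = 100 cm²/s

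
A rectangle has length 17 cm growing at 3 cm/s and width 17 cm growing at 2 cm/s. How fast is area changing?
85 cm²/s

A = lw
dA/dt = w·dl/dt + l·dw/dt = 17·3 + 17·2 = 85 cm²/s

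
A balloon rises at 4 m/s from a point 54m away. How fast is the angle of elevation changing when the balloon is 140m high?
0.009593 rad/s

tan(θ) = y/54
sec²(θ) · dθ/dt = (1/54) · dy/dt
dθ/dt = cos²(θ)/54 · 4 = 54/(54² + 140²) · 4
dθ/dt = 0.009593 rad/s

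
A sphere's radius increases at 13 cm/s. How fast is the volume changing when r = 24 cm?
29952π cm³/s

V = (4/3)πr³
dV/dt = dV/dr · dr/dt = 4πr² · 13
At r = 24: dV/dt = 29952π cm³/s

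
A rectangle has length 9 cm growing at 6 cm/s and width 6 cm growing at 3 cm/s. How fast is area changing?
63 cm²/s

A = lw
dA/dt = w·dl/dt + l·dw/dt = 6·6 + 9·3 = 63 cm²/s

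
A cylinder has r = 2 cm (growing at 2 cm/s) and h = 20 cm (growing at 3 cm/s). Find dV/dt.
172π cm³/s

V = πr²h
dV/dt = 2πrh·dr/dt + πr²·dh/dt
= 2π(2)(20)(2) + π(2)²(3)
= 172π cm³/s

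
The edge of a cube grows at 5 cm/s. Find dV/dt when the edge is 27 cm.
10935 cm³/s

V = s³
dV/dt = 3s² · ds/dt = 3·27²·5 = 10935 cm³/s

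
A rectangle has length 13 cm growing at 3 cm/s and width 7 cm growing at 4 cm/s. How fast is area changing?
73 cm²/s

A = lw
dA/dt = w·dl/dt + l·dw/dt = 7·3 + 13·4 = 73 cm²/s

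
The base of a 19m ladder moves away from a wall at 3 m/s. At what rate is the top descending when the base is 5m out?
5√21/28 ≈ 0.8183 m/s

x² + y² = 19²
2x·dx/dt + 2y·dy/dt = 0
dy/dt = -x/y · dx/dt = -5/(4√21) · 3 = -5√21/28 m/s
The top is descending at 5√21/28 ≈ 0.8183 m/s.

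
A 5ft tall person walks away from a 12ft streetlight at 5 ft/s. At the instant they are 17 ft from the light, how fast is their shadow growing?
25/7 ft/s

By similar triangles: 12/(x+s) = 5/s
Solving: s = 5x/7
ds/dt = 5/7 · dx/dt = 5/7 · 5 = 25/7 ft/s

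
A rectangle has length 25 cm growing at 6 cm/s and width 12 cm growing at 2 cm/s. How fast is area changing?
122 cm²/s

A = lw
dA/dt = w·dl/dt + l·dw/dt = 12·6 + 25·2 = 122 cm²/s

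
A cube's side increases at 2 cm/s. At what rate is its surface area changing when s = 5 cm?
120 cm²/s

A = 6s²
dA/dt = 12s · ds/dt = 12·5·2 = 120 cm²/s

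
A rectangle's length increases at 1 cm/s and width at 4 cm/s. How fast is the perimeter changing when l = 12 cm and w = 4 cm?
10 cm/s

P = 2(l + w)
dP/dt = 2(dl/dt + dw/dt) = 2(1 + 4) = 10 cm/s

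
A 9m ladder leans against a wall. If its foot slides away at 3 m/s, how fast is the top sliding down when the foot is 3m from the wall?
3√2/4 ≈ 1.061 m/s

x² + y² = 9²
2x·dx/dt + 2y·dy/dt = 0
dy/dt = -x/y · dx/dt = -3/(6√2) · 3 = -3√2/4 m/s
The top is descending at 3√2/4 ≈ 1.061 m/s.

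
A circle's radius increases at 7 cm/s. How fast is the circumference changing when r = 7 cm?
14π cm/s

C = 2πr
dC/dt = 2π · dr/dt = 2π · 7 = 14π cm/s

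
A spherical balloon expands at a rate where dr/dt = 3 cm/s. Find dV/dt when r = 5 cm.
300π cm³/s

V = (4/3)πr³
dV/dt = dV/dr · dr/dt = 4πr² · 3
At r = 5: dV/dt = 300π cm³/s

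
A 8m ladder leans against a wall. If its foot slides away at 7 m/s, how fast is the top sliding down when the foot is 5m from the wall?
35√39/39 ≈ 5.604 m/s

x² + y² = 8²
2x·dx/dt + 2y·dy/dt = 0
dy/dt = -x/y · dx/dt = -5/√39 · 7 = -35√39/39 m/s
The top is descending at 35√39/39 ≈ 5.604 m/s.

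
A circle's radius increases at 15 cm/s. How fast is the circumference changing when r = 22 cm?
30π cm/s

C = 2πr
dC/dt = 2π · dr/dt = 2π · 15 = 30π cm/s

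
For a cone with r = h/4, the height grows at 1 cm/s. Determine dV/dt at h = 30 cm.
225π/4 cm³/s

V = (1/3)π(h/4)²h = πh³/48
dV/dt = πh²/16 · 1
At h = 30: dV/dt = 225π/4 cm³/s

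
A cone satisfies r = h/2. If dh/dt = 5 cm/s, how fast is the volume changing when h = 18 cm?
405π cm³/s

V = (1/3)π(h/2)²h = πh³/12
dV/dt = πh²/4 · 5
At h = 18: dV/dt = 405π cm³/s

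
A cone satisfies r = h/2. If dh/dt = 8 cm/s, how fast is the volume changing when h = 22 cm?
968π cm³/s

V = (1/3)π(h/2)²h = πh³/12
dV/dt = πh²/4 · 8
At h = 22: dV/dt = 968π cm³/s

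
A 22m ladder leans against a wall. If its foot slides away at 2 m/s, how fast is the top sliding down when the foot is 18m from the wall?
9√10/10 ≈ 2.846 m/s

x² + y² = 22²
2x·dx/dt + 2y·dy/dt = 0
dy/dt = -x/y · dx/dt = -18/(4√10) · 2 = -9√10/10 m/s
The top is descending at 9√10/10 ≈ 2.846 m/s.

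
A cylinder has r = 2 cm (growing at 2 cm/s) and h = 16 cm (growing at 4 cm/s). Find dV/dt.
144π cm³/s

V = πr²h
dV/dt = 2πrh·dr/dt + πr²·dh/dt
= 2π(2)(16)(2) + π(2)²(4)
= 144π cm³/s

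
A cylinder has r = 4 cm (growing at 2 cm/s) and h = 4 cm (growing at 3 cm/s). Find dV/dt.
112π cm³/s

V = πr²h
dV/dt = 2πrh·dr/dt + πr²·dh/dt
= 2π(4)(4)(2) + π(4)²(3)
= 112π cm³/s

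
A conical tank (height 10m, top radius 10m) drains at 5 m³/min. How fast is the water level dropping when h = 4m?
5/(16π) ≈ 0.09947 m/min

r/h = 10/10, so r = h
V = (1/3)πr²h = (1/3)π(h)²h = (1/3)πh³
dV/dh = πh²
dh/dt = (dV/dt)/(dV/dh) = -5/(π·4²) = -5/(16π) m/min
The level is dropping at 5/(16π) ≈ 0.09947 m/min.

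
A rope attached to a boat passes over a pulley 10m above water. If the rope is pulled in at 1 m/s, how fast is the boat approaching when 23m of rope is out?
23√429/429 ≈ 1.11 m/s

rope² = x² + 10²
x = √(23² - 10²) = √429
dx/dt = (rope/x) · d(rope)/dt = (23/√429) · (-1) = -23√429/429 m/s
The boat approaches at 23√429/429 ≈ 1.11 m/s.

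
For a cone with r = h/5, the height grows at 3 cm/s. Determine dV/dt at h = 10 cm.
12π cm³/s

V = (1/3)π(h/5)²h = πh³/75
dV/dt = πh²/25 · 3
At h = 10: dV/dt = 12π cm³/s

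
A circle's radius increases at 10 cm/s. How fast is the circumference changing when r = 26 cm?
20π cm/s

C = 2πr
dC/dt = 2π · dr/dt = 2π · 10 = 20π cm/s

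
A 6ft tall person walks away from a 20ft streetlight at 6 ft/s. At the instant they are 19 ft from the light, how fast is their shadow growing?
18/7 ft/s

By similar triangles: 20/(x+s) = 6/s
Solving: s = 6x/14
ds/dt = 6/14 · dx/dt = 3/7 · 6 = 18/7 ft/s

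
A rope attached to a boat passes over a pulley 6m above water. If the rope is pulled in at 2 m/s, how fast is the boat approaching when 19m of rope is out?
38√13/65 ≈ 2.108 m/s

rope² = x² + 6²
x = √(19² - 6²) = 5√13
dx/dt = (rope/x) · d(rope)/dt = (19/(5√13)) · (-2) = -38√13/65 m/s
The boat approaches at 38√13/65 ≈ 2.108 m/s.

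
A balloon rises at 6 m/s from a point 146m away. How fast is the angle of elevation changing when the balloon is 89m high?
0.029962 rad/s

tan(θ) = y/146
sec²(θ) · dθ/dt = (1/146) · dy/dt
dθ/dt = cos²(θ)/146 · 6 = 146/(146² + 89²) · 6
dθ/dt = 0.029962 rad/s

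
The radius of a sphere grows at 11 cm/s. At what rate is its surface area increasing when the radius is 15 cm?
1320π cm²/s

S = 4πr²
dS/dt = dS/dr · dr/dt = 8πr · 11
At r = 15: dS/dt = 1320π cm²/s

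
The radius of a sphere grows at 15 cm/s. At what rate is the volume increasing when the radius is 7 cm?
2940π cm³/s

V = (4/3)πr³
dV/dt = dV/dr · dr/dt = 4πr² · 15
At r = 7: dV/dt = 2940π cm³/s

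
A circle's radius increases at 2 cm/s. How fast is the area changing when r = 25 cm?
100π cm²/s

A = πr²
dA/dt = 2πr · dr/dt = 2π(25)(2) = 100π cm²/s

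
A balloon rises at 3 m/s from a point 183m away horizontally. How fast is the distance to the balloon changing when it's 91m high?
273√41770/41770 ≈ 1.336 m/s

z² = 183² + y²
z = √(183² + 91²) = √41770
dz/dt = y/z · dy/dt = 91/√41770 · 3 = 273√41770/41770 ≈ 1.336 m/s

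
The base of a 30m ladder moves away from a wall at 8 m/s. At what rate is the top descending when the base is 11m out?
88√779/779 ≈ 3.153 m/s

x² + y² = 30²
2x·dx/dt + 2y·dy/dt = 0
dy/dt = -x/y · dx/dt = -11/√779 · 8 = -88√779/779 m/s
The top is descending at 88√779/779 ≈ 3.153 m/s.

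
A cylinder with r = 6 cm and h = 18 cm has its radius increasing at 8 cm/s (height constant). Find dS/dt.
480π cm²/s

S = 2πrh + 2πr² (lateral + bases)
dS/dt = (2πh + 4πr)·dr/dt = (2π·18 + 4π·6)·8
= 480π cm²/s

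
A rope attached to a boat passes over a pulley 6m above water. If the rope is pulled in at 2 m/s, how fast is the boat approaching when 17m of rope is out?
34√253/253 ≈ 2.138 m/s

rope² = x² + 6²
x = √(17² - 6²) = √253
dx/dt = (rope/x) · d(rope)/dt = (17/√253) · (-2) = -34√253/253 m/s
The boat approaches at 34√253/253 ≈ 2.138 m/s.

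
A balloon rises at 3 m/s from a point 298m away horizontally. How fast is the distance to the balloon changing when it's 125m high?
375√104429/104429 ≈ 1.16 m/s

z² = 298² + y²
z = √(298² + 125²) = √104429
dz/dt = y/z · dy/dt = 125/√104429 · 3 = 375√104429/104429 ≈ 1.16 m/s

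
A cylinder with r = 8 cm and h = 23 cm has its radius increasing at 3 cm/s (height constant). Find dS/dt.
234π cm²/s

S = 2πrh + 2πr² (lateral + bases)
dS/dt = (2πh + 4πr)·dr/dt = (2π·23 + 4π·8)·3
= 234π cm²/s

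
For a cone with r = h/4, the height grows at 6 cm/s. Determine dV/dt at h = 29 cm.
2523π/8 cm³/s

V = (1/3)π(h/4)²h = πh³/48
dV/dt = πh²/16 · 6
At h = 29: dV/dt = 2523π/8 cm³/s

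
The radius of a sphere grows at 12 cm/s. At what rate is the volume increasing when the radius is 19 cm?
17328π cm³/s

V = (4/3)πr³
dV/dt = dV/dr · dr/dt = 4πr² · 12
At r = 19: dV/dt = 17328π cm³/s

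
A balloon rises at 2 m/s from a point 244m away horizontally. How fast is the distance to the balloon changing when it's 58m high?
58√629/3145 ≈ 0.4625 m/s

z² = 244² + y²
z = √(244² + 58²) = 10√629
dz/dt = y/z · dy/dt = 58/(10√629) · 2 = 58√629/3145 ≈ 0.4625 m/s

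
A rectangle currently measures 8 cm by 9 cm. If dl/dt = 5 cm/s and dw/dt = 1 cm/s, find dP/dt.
12 cm/s

P = 2(l + w)
dP/dt = 2(dl/dt + dw/dt) = 2(5 + 1) = 12 cm/s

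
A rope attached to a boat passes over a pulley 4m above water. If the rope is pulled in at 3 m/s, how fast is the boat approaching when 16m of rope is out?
4√15/5 ≈ 3.098 m/s

rope² = x² + 4²
x = √(16² - 4²) = 4√15
dx/dt = (rope/x) · d(rope)/dt = (16/(4√15)) · (-3) = -4√15/5 m/s
The boat approaches at 4√15/5 ≈ 3.098 m/s.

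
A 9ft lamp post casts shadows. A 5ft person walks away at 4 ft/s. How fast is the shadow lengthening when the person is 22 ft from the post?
5 ft/s

By similar triangles: 9/(x+s) = 5/s
Solving: s = 5x/4
ds/dt = 5/4 · dx/dt = 5/4 · 4 = 5 ft/s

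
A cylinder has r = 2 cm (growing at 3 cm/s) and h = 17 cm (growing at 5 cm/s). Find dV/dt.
224π cm³/s

V = πr²h
dV/dt = 2πrh·dr/dt + πr²·dh/dt
= 2π(2)(17)(3) + π(2)²(5)
= 224π cm³/s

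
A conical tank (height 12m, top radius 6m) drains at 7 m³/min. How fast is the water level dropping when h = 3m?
28/(9π) ≈ 0.9903 m/min

r/h = 6/12, so r = (1/2)h
V = (1/3)πr²h = (1/3)π((1/2)h)²h = (1/12)πh³
dV/dh = (1/4)πh²
dh/dt = (dV/dt)/(dV/dh) = -7/((1/4)π·3²) = -28/(9π) m/min
The level is dropping at 28/(9π) ≈ 0.9903 m/min.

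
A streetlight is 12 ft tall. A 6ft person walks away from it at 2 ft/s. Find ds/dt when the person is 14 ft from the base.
2 ft/s

By similar triangles: 12/(x+s) = 6/s
Solving: s = 6x/6
ds/dt = 6/6 · dx/dt = 1 · 2 = 2 ft/s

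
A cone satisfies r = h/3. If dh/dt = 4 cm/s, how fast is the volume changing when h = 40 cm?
6400π/9 cm³/s

V = (1/3)π(h/3)²h = πh³/27
dV/dt = πh²/9 · 4
At h = 40: dV/dt = 6400π/9 cm³/s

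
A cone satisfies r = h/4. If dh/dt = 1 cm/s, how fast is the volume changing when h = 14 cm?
49π/4 cm³/s

V = (1/3)π(h/4)²h = πh³/48
dV/dt = πh²/16 · 1
At h = 14: dV/dt = 49π/4 cm³/s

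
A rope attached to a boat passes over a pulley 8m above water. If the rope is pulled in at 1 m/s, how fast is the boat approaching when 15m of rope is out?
15√161/161 ≈ 1.182 m/s

rope² = x² + 8²
x = √(15² - 8²) = √161
dx/dt = (rope/x) · d(rope)/dt = (15/√161) · (-1) = -15√161/161 m/s
The boat approaches at 15√161/161 ≈ 1.182 m/s.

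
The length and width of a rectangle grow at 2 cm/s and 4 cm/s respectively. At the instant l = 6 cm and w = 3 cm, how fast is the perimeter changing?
12 cm/s

P = 2(l + w)
dP/dt = 2(dl/dt + dw/dt) = 2(2 + 4) = 12 cm/s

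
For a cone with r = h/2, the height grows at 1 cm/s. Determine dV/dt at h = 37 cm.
1369π/4 cm³/s

V = (1/3)π(h/2)²h = πh³/12
dV/dt = πh²/4 · 1
At h = 37: dV/dt = 1369π/4 cm³/s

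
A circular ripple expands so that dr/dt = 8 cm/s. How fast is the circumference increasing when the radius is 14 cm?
16π cm/s

C = 2πr
dC/dt = 2π · dr/dt = 2π · 8 = 16π cm/s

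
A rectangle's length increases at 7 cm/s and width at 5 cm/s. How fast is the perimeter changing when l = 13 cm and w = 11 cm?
24 cm/s

P = 2(l + w)
dP/dt = 2(dl/dt + dw/dt) = 2(7 + 5) = 24 cm/s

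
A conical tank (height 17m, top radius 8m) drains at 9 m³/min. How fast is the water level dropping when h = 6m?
289/(256π) ≈ 0.3593 m/min

r/h = 8/17, so r = (8/17)h
V = (1/3)πr²h = (1/3)π((8/17)h)²h = (64/867)πh³
dV/dh = (64/289)πh²
dh/dt = (dV/dt)/(dV/dh) = -9/((64/289)π·6²) = -289/(256π) m/min
The level is dropping at 289/(256π) ≈ 0.3593 m/min.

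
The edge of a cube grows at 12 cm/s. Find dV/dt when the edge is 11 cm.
4356 cm³/s

V = s³
dV/dt = 3s² · ds/dt = 3·11²·12 = 4356 cm³/s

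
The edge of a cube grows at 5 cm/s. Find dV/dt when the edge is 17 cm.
4335 cm³/s

V = s³
dV/dt = 3s² · ds/dt = 3·17²·5 = 4335 cm³/s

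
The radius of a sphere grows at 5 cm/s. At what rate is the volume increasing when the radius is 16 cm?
5120π cm³/s

V = (4/3)πr³
dV/dt = dV/dr · dr/dt = 4πr² · 5
At r = 16: dV/dt = 5120π cm³/s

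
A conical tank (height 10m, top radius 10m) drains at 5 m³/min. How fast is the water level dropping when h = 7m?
5/(49π) ≈ 0.03248 m/min

r/h = 10/10, so r = h
V = (1/3)πr²h = (1/3)π(h)²h = (1/3)πh³
dV/dh = πh²
dh/dt = (dV/dt)/(dV/dh) = -5/(π·7²) = -5/(49π) m/min
The level is dropping at 5/(49π) ≈ 0.03248 m/min.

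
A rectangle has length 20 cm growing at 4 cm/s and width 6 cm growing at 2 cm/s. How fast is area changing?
64 cm²/s

A = lw
dA/dt = w·dl/dt + l·dw/dt = 6·4 + 20·2 = 64 cm²/s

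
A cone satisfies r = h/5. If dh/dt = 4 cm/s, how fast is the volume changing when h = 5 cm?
4π cm³/s

V = (1/3)π(h/5)²h = πh³/75
dV/dt = πh²/25 · 4
At h = 5: dV/dt = 4π cm³/s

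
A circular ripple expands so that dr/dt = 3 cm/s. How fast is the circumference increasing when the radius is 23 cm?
6π cm/s

C = 2πr
dC/dt = 2π · dr/dt = 2π · 3 = 6π cm/s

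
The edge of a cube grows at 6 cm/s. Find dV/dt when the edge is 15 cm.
4050 cm³/s

V = s³
dV/dt = 3s² · ds/dt = 3·15²·6 = 4050 cm³/s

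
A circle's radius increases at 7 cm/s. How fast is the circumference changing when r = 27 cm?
14π cm/s

C = 2πr
dC/dt = 2π · dr/dt = 2π · 7 = 14π cm/s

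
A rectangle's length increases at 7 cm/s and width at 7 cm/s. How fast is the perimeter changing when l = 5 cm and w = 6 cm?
28 cm/s

P = 2(l + w)
dP/dt = 2(dl/dt + dw/dt) = 2(7 + 7) = 28 cm/s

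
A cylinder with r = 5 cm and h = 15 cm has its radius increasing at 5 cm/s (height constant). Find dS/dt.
250π cm²/s

S = 2πrh + 2πr² (lateral + bases)
dS/dt = (2πh + 4πr)·dr/dt = (2π·15 + 4π·5)·5
= 250π cm²/s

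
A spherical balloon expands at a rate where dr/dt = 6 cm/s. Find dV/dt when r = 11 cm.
2904π cm³/s

V = (4/3)πr³
dV/dt = dV/dr · dr/dt = 4πr² · 6
At r = 11: dV/dt = 2904π cm³/s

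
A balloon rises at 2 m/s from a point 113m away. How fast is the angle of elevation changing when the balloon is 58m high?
0.014009 rad/s

tan(θ) = y/113
sec²(θ) · dθ/dt = (1/113) · dy/dt
dθ/dt = cos²(θ)/113 · 2 = 113/(113² + 58²) · 2
dθ/dt = 0.014009 rad/s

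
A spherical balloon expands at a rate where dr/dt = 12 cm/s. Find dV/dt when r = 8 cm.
3072π cm³/s

V = (4/3)πr³
dV/dt = dV/dr · dr/dt = 4πr² · 12
At r = 8: dV/dt = 3072π cm³/s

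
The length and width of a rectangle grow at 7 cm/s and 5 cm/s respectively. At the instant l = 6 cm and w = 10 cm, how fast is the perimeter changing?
24 cm/s

P = 2(l + w)
dP/dt = 2(dl/dt + dw/dt) = 2(7 + 5) = 24 cm/s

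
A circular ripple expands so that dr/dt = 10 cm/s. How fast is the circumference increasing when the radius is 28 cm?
20π cm/s

C = 2πr
dC/dt = 2π · dr/dt = 2π · 10 = 20π cm/s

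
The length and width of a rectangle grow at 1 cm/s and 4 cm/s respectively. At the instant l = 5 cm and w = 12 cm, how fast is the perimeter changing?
10 cm/s

P = 2(l + w)
dP/dt = 2(dl/dt + dw/dt) = 2(1 + 4) = 10 cm/s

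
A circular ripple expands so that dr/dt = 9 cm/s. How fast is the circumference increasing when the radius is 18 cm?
18π cm/s

C = 2πr
dC/dt = 2π · dr/dt = 2π · 9 = 18π cm/s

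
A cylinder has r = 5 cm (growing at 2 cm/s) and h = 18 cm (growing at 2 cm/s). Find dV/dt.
410π cm³/s

V = πr²h
dV/dt = 2πrh·dr/dt + πr²·dh/dt
= 2π(5)(18)(2) + π(5)²(2)
= 410π cm³/s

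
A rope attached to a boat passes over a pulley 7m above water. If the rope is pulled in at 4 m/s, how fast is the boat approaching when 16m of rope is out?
64√23/69 ≈ 4.448 m/s

rope² = x² + 7²
x = √(16² - 7²) = 3√23
dx/dt = (rope/x) · d(rope)/dt = (16/(3√23)) · (-4) = -64√23/69 m/s
The boat approaches at 64√23/69 ≈ 4.448 m/s.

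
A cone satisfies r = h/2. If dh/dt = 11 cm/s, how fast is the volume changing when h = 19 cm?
3971π/4 cm³/s

V = (1/3)π(h/2)²h = πh³/12
dV/dt = πh²/4 · 11
At h = 19: dV/dt = 3971π/4 cm³/s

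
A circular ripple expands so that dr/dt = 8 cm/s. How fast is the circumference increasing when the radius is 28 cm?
16π cm/s

C = 2πr
dC/dt = 2π · dr/dt = 2π · 8 = 16π cm/s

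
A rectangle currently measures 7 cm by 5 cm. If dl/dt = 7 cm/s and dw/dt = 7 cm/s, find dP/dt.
28 cm/s

P = 2(l + w)
dP/dt = 2(dl/dt + dw/dt) = 2(7 + 7) = 28 cm/s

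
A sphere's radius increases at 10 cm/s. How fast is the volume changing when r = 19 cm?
14440π cm³/s

V = (4/3)πr³
dV/dt = dV/dr · dr/dt = 4πr² · 10
At r = 19: dV/dt = 14440π cm³/s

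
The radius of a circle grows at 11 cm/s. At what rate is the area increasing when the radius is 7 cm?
154π cm²/s

A = πr²
dA/dt = 2πr · dr/dt = 2π(7)(11) = 154π cm²/s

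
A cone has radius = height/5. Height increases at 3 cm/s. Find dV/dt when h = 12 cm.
432π/25 cm³/s

V = (1/3)π(h/5)²h = πh³/75
dV/dt = πh²/25 · 3
At h = 12: dV/dt = 432π/25 cm³/s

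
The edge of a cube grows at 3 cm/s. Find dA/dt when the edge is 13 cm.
468 cm²/s

A = 6s²
dA/dt = 12s · ds/dt = 12·13·3 = 468 cm²/s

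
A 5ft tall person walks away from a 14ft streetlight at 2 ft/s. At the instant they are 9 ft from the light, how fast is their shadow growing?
10/9 ft/s

By similar triangles: 14/(x+s) = 5/s
Solving: s = 5x/9
ds/dt = 5/9 · dx/dt = 5/9 · 2 = 10/9 ft/s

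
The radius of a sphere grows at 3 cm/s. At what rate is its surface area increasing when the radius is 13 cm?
312π cm²/s

S = 4πr²
dS/dt = dS/dr · dr/dt = 8πr · 3
At r = 13: dS/dt = 312π cm²/s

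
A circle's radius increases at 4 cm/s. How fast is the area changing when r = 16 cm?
128π cm²/s

A = πr²
dA/dt = 2πr · dr/dt = 2π(16)(4) = 128π cm²/s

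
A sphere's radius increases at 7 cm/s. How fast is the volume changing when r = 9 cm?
2268π cm³/s

V = (4/3)πr³
dV/dt = dV/dr · dr/dt = 4πr² · 7
At r = 9: dV/dt = 2268π cm³/s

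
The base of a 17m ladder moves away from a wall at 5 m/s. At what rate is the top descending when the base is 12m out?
12√145/29 ≈ 4.983 m/s

x² + y² = 17²
2x·dx/dt + 2y·dy/dt = 0
dy/dt = -x/y · dx/dt = -12/√145 · 5 = -12√145/29 m/s
The top is descending at 12√145/29 ≈ 4.983 m/s.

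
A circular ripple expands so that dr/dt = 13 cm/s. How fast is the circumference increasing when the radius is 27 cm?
26π cm/s

C = 2πr
dC/dt = 2π · dr/dt = 2π · 13 = 26π cm/s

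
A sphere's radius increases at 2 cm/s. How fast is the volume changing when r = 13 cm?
1352π cm³/s

V = (4/3)πr³
dV/dt = dV/dr · dr/dt = 4πr² · 2
At r = 13: dV/dt = 1352π cm³/s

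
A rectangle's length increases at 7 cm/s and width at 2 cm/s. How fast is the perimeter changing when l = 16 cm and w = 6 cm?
18 cm/s

P = 2(l + w)
dP/dt = 2(dl/dt + dw/dt) = 2(7 + 2) = 18 cm/s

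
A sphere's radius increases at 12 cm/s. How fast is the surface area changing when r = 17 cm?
1632π cm²/s

S = 4πr²
dS/dt = dS/dr · dr/dt = 8πr · 12
At r = 17: dS/dt = 1632π cm²/s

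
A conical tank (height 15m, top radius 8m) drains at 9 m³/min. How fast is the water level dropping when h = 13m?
2025/(10816π) ≈ 0.05959 m/min

r/h = 8/15, so r = (8/15)h
V = (1/3)πr²h = (1/3)π((8/15)h)²h = (64/675)πh³
dV/dh = (64/225)πh²
dh/dt = (dV/dt)/(dV/dh) = -9/((64/225)π·13²) = -2025/(10816π) m/min
The level is dropping at 2025/(10816π) ≈ 0.05959 m/min.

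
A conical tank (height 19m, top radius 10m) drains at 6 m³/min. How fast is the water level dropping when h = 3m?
361/(150π) ≈ 0.7661 m/min

r/h = 10/19, so r = (10/19)h
V = (1/3)πr²h = (1/3)π((10/19)h)²h = (100/1083)πh³
dV/dh = (100/361)πh²
dh/dt = (dV/dt)/(dV/dh) = -6/((100/361)π·3²) = -361/(150π) m/min
The level is dropping at 361/(150π) ≈ 0.7661 m/min.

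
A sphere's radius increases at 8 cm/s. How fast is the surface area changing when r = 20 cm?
1280π cm²/s

S = 4πr²
dS/dt = dS/dr · dr/dt = 8πr · 8
At r = 20: dS/dt = 1280π cm²/s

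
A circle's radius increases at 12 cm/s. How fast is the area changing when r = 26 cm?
624π cm²/s

A = πr²
dA/dt = 2πr · dr/dt = 2π(26)(12) = 624π cm²/s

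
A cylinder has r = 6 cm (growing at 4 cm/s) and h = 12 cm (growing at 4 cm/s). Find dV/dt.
720π cm³/s

V = πr²h
dV/dt = 2πrh·dr/dt + πr²·dh/dt
= 2π(6)(12)(4) + π(6)²(4)
= 720π cm³/s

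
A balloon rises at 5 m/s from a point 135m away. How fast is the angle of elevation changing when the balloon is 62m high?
0.030586 rad/s

tan(θ) = y/135
sec²(θ) · dθ/dt = (1/135) · dy/dt
dθ/dt = cos²(θ)/135 · 5 = 135/(135² + 62²) · 5
dθ/dt = 0.030586 rad/s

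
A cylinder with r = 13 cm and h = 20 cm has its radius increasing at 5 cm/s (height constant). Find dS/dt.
460π cm²/s

S = 2πrh + 2πr² (lateral + bases)
dS/dt = (2πh + 4πr)·dr/dt = (2π·20 + 4π·13)·5
= 460π cm²/s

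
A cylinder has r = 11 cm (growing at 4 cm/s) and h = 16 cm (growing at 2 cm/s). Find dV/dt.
1650π cm³/s

V = πr²h
dV/dt = 2πrh·dr/dt + πr²·dh/dt
= 2π(11)(16)(4) + π(11)²(2)
= 1650π cm³/s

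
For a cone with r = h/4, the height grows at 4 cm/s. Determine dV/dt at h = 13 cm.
169π/4 cm³/s

V = (1/3)π(h/4)²h = πh³/48
dV/dt = πh²/16 · 4
At h = 13: dV/dt = 169π/4 cm³/s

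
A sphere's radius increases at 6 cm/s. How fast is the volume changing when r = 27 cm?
17496π cm³/s

V = (4/3)πr³
dV/dt = dV/dr · dr/dt = 4πr² · 6
At r = 27: dV/dt = 17496π cm³/s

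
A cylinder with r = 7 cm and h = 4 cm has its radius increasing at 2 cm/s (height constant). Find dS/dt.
72π cm²/s

S = 2πrh + 2πr² (lateral + bases)
dS/dt = (2πh + 4πr)·dr/dt = (2π·4 + 4π·7)·2
= 72π cm²/s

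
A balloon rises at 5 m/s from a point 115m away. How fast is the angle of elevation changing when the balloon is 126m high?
0.019759 rad/s

tan(θ) = y/115
sec²(θ) · dθ/dt = (1/115) · dy/dt
dθ/dt = cos²(θ)/115 · 5 = 115/(115² + 126²) · 5
dθ/dt = 0.019759 rad/s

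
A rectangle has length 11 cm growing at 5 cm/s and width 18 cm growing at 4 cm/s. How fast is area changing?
134 cm²/s

A = lw
dA/dt = w·dl/dt + l·dw/dt = 18·5 + 11·4 = 134 cm²/s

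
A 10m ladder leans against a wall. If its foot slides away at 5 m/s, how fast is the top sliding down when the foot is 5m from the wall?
5√3/3 ≈ 2.887 m/s

x² + y² = 10²
2x·dx/dt + 2y·dy/dt = 0
dy/dt = -x/y · dx/dt = -5/(5√3) · 5 = -5√3/3 m/s
The top is descending at 5√3/3 ≈ 2.887 m/s.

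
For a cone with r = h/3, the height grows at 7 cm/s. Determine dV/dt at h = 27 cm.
567π cm³/s

V = (1/3)π(h/3)²h = πh³/27
dV/dt = πh²/9 · 7
At h = 27: dV/dt = 567π cm³/s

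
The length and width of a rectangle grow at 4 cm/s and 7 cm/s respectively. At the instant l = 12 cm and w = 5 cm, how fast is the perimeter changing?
22 cm/s

P = 2(l + w)
dP/dt = 2(dl/dt + dw/dt) = 2(4 + 7) = 22 cm/s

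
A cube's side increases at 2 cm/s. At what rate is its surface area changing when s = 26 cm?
624 cm²/s

A = 6s²
dA/dt = 12s · ds/dt = 12·26·2 = 624 cm²/s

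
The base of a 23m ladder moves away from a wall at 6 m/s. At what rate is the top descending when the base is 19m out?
19√42/14 ≈ 8.795 m/s

x² + y² = 23²
2x·dx/dt + 2y·dy/dt = 0
dy/dt = -x/y · dx/dt = -19/(2√42) · 6 = -19√42/14 m/s
The top is descending at 19√42/14 ≈ 8.795 m/s.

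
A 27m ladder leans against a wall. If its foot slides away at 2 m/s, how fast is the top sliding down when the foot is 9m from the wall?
√2/2 ≈ 0.7071 m/s

x² + y² = 27²
2x·dx/dt + 2y·dy/dt = 0
dy/dt = -x/y · dx/dt = -9/(18√2) · 2 = -√2/2 m/s
The top is descending at √2/2 ≈ 0.7071 m/s.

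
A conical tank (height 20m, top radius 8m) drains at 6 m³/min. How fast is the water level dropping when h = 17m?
75/(578π) ≈ 0.0413 m/min

r/h = 8/20, so r = (2/5)h
V = (1/3)πr²h = (1/3)π((2/5)h)²h = (4/75)πh³
dV/dh = (4/25)πh²
dh/dt = (dV/dt)/(dV/dh) = -6/((4/25)π·17²) = -75/(578π) m/min
The level is dropping at 75/(578π) ≈ 0.0413 m/min.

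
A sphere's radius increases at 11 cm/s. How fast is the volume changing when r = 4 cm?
704π cm³/s

V = (4/3)πr³
dV/dt = dV/dr · dr/dt = 4πr² · 11
At r = 4: dV/dt = 704π cm³/s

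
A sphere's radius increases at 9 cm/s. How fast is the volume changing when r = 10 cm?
3600π cm³/s

V = (4/3)πr³
dV/dt = dV/dr · dr/dt = 4πr² · 9
At r = 10: dV/dt = 3600π cm³/s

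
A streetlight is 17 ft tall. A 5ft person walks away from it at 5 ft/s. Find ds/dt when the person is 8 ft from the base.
25/12 ft/s

By similar triangles: 17/(x+s) = 5/s
Solving: s = 5x/12
ds/dt = 5/12 · dx/dt = 5/12 · 5 = 25/12 ft/s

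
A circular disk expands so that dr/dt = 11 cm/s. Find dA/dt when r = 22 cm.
484π cm²/s

A = πr²
dA/dt = 2πr · dr/dt = 2π(22)(11) = 484π cm²/s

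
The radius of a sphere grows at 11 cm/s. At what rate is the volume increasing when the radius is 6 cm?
1584π cm³/s

V = (4/3)πr³
dV/dt = dV/dr · dr/dt = 4πr² · 11
At r = 6: dV/dt = 1584π cm³/s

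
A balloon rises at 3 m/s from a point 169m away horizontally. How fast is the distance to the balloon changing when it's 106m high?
318√39797/39797 ≈ 1.594 m/s

z² = 169² + y²
z = √(169² + 106²) = √39797
dz/dt = y/z · dy/dt = 106/√39797 · 3 = 318√39797/39797 ≈ 1.594 m/s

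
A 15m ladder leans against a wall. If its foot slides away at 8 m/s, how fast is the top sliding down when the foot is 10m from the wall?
16√5/5 ≈ 7.155 m/s

x² + y² = 15²
2x·dx/dt + 2y·dy/dt = 0
dy/dt = -x/y · dx/dt = -10/(5√5) · 8 = -16√5/5 m/s
The top is descending at 16√5/5 ≈ 7.155 m/s.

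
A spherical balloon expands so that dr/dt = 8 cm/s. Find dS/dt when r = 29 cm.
1856π cm²/s

S = 4πr²
dS/dt = dS/dr · dr/dt = 8πr · 8
At r = 29: dS/dt = 1856π cm²/s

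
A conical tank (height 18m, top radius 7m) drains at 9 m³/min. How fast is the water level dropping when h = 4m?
729/(196π) ≈ 1.184 m/min

r/h = 7/18, so r = (7/18)h
V = (1/3)πr²h = (1/3)π((7/18)h)²h = (49/972)πh³
dV/dh = (49/324)πh²
dh/dt = (dV/dt)/(dV/dh) = -9/((49/324)π·4²) = -729/(196π) m/min
The level is dropping at 729/(196π) ≈ 1.184 m/min.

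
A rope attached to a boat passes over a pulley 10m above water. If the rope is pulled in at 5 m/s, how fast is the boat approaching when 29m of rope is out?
145√741/741 ≈ 5.327 m/s

rope² = x² + 10²
x = √(29² - 10²) = √741
dx/dt = (rope/x) · d(rope)/dt = (29/√741) · (-5) = -145√741/741 m/s
The boat approaches at 145√741/741 ≈ 5.327 m/s.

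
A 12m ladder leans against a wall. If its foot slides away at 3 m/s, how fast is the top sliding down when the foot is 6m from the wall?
√3 ≈ 1.732 m/s

x² + y² = 12²
2x·dx/dt + 2y·dy/dt = 0
dy/dt = -x/y · dx/dt = -6/(6√3) · 3 = -√3 m/s
The top is descending at √3 ≈ 1.732 m/s.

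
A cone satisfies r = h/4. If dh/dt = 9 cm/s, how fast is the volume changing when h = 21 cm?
3969π/16 cm³/s

V = (1/3)π(h/4)²h = πh³/48
dV/dt = πh²/16 · 9
At h = 21: dV/dt = 3969π/16 cm³/s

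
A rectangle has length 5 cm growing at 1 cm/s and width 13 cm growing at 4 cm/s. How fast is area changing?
33 cm²/s

A = lw
dA/dt = w·dl/dt + l·dw/dt = 13·1 + 5·4 = 33 cm²/s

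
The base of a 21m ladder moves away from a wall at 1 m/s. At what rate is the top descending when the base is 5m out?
5√26/104 ≈ 0.2451 m/s

x² + y² = 21²
2x·dx/dt + 2y·dy/dt = 0
dy/dt = -x/y · dx/dt = -5/(4√26) · 1 = -5√26/104 m/s
The top is descending at 5√26/104 ≈ 0.2451 m/s.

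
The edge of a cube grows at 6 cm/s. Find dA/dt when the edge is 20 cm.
1440 cm²/s

A = 6s²
dA/dt = 12s · ds/dt = 12·20·6 = 1440 cm²/s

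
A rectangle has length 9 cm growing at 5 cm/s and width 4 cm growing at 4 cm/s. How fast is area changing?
56 cm²/s

A = lw
dA/dt = w·dl/dt + l·dw/dt = 4·5 + 9·4 = 56 cm²/s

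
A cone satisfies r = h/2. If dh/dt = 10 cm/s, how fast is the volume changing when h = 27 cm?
3645π/2 cm³/s

V = (1/3)π(h/2)²h = πh³/12
dV/dt = πh²/4 · 10
At h = 27: dV/dt = 3645π/2 cm³/s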